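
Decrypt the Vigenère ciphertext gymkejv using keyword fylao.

Repeat the key across the ciphertext: fylaofy
g(6)−f(5): 1 → b
y(24)−y(24): 0 → a
m(12)−l(11): 1 → b
k(10)−a(0): 10 → k
e(4)−o(14): -10≡16 → q
j(9)−f(5): 4 → e
v(21)−y(24): -3≡23 → x

babkqex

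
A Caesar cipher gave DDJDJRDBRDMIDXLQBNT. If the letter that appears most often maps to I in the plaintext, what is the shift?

The most frequent ciphertext letter is D (appears 6 times).
D is position 3; I is position 8.
Shift = -5≡21.

21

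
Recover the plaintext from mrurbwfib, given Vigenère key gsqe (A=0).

Repeat the key across the ciphertext: gsqegsqeg
m(12)−g(6): 6 → g
r(17)−s(18): -1≡25 → z
u(20)−q(16): 4 → e
r(17)−e(4): 13 → n
b(1)−g(6): -5≡21 → v
w(22)−s(18): 4 → e
f(5)−q(16): -11≡15 → p
i(8)−e(4): 4 → e
b(1)−g(6): -5≡21 → v

gzenvepev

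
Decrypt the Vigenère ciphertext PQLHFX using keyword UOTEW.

Repeat the key across the ciphertext: UOTEWU
P(15)−U(20): -5≡21 → V
Q(16)−O(14): 2 → C
L(11)−T(19): -8≡18 → S
H(7)−E(4): 3 → D
F(5)−W(22): -17≡9 → J
X(23)−U(20): 3 → D

VCSDJD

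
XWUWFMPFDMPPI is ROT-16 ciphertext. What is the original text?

X(23): 23−16=7 → H
W(22): 22−16=6 → G
U(20): 20−16=4 → E
W(22): 22−16=6 → G
F(5): 5−16=-11≡15 → P
M(12): 12−16=-4≡22 → W
P(15): 15−16=-1≡25 → Z
F(5): 5−16=-11≡15 → P
D(3): 3−16=-13≡13 → N
M(12): 12−16=-4≡22 → W
P(15): 15−16=-1≡25 → Z
P(15): 15−16=-1≡25 → Z
I(8): 8−16=-8≡18 → S

HGEGPWZPNWZZS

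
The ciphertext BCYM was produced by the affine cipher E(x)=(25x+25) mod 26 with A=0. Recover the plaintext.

The inverse of 25 mod 26 is 25, since 25·25=625≡1. Apply D(y)=25·(y−25) mod 26:
B(1): 25·(1−25)=-600≡24 → Y
C(2): 25·(2−25)=-575≡23 → X
Y(24): 25·(24−25)=-25≡1 → B
M(12): 25·(12−25)=-325≡13 → N

YXBN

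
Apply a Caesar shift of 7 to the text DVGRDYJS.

KCNYKFQZ

D(3): 3+7=10 → K
V(21): 21+7=28≡2 → C
G(6): 6+7=13 → N
R(17): 17+7=24 → Y
D(3): 3+7=10 → K
Y(24): 24+7=31≡5 → F
J(9): 9+7=16 → Q
S(18): 18+7=25 → Z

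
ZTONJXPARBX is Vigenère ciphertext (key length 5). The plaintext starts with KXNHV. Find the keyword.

Subtract each crib letter from the matching ciphertext letter (mod 26):
Z(25)−K(10)=15 → P
T(19)−X(23)=-4≡22 → W
O(14)−N(13)=1 → B
N(13)−H(7)=6 → G
J(9)−V(21)=-12≡14 → O

PWBGO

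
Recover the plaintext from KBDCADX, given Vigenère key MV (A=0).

YGRHOIL

Repeat the key across the ciphertext: MVMVMVM
K(10)−M(12): -2≡24 → Y
B(1)−V(21): -20≡6 → G
D(3)−M(12): -9≡17 → R
C(2)−V(21): -19≡7 → H
A(0)−M(12): -12≡14 → O
D(3)−V(21): -18≡8 → I
X(23)−M(12): 11 → L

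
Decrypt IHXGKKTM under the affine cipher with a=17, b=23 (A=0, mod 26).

The inverse of 17 mod 26 is 23, since 17·23=391≡1. Apply D(y)=23·(y−23) mod 26:
I(8): 23·(8−23)=-345≡19 → T
H(7): 23·(7−23)=-368≡22 → W
X(23): 23·(23−23)=0 → A
G(6): 23·(6−23)=-391≡25 → Z
K(10): 23·(10−23)=-299≡13 → N
K(10): 23·(10−23)=-299≡13 → N
T(19): 23·(19−23)=-92≡12 → M
M(12): 23·(12−23)=-253≡7 → H

TWAZNNMH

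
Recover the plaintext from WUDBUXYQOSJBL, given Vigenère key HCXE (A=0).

PSGXNVBMHQMXE

Repeat the key across the ciphertext: HCXEHCXEHCXEH
W(22)−H(7): 15 → P
U(20)−C(2): 18 → S
D(3)−X(23): -20≡6 → G
B(1)−E(4): -3≡23 → X
U(20)−H(7): 13 → N
X(23)−C(2): 21 → V
Y(24)−X(23): 1 → B
Q(16)−E(4): 12 → M
O(14)−H(7): 7 → H
S(18)−C(2): 16 → Q
J(9)−X(23): -14≡12 → M
B(1)−E(4): -3≡23 → X
L(11)−H(7): 4 → E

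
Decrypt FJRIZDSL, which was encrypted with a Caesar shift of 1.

EIQHYCRK

F(5): 5−1=4 → E
J(9): 9−1=8 → I
R(17): 17−1=16 → Q
I(8): 8−1=7 → H
Z(25): 25−1=24 → Y
D(3): 3−1=2 → C
S(18): 18−1=17 → R
L(11): 11−1=10 → K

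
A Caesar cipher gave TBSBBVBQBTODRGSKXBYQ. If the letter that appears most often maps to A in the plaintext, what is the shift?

The most frequent ciphertext letter is B (appears 6 times).
B is position 1; A is position 0.
Shift = 1.

1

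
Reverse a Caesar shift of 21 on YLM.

Y(24): 24−21=3 → D
L(11): 11−21=-10≡16 → Q
M(12): 12−21=-9≡17 → R

DQR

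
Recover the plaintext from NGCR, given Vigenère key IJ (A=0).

FXUI

Repeat the key across the ciphertext: IJIJ
N(13)−I(8): 5 → F
G(6)−J(9): -3≡23 → X
C(2)−I(8): -6≡20 → U
R(17)−J(9): 8 → I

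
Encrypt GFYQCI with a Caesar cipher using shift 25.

G(6): 6+25=31≡5 → F
F(5): 5+25=30≡4 → E
Y(24): 24+25=49≡23 → X
Q(16): 16+25=41≡15 → P
C(2): 2+25=27≡1 → B
I(8): 8+25=33≡7 → H

FEXPBH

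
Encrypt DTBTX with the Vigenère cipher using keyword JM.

Repeat the key across the message: JMJMJ
D(3)+J(9): 12 → M
T(19)+M(12): 31≡5 → F
B(1)+J(9): 10 → K
T(19)+M(12): 31≡5 → F
X(23)+J(9): 32≡6 → G

MFKFG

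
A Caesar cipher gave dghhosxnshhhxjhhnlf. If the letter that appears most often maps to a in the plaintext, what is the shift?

The most frequent ciphertext letter is h (appears 7 times).
h is position 7; a is position 0.
Shift = 7.

7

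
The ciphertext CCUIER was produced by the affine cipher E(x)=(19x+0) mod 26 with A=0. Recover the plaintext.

The inverse of 19 mod 26 is 11, since 19·11=209≡1. Apply D(y)=11·(y−0) mod 26:
C(2): 11·(2−0)=22 → W
C(2): 11·(2−0)=22 → W
U(20): 11·(20−0)=220≡12 → M
I(8): 11·(8−0)=88≡10 → K
E(4): 11·(4−0)=44≡18 → S
R(17): 11·(17−0)=187≡5 → F

WWMKSF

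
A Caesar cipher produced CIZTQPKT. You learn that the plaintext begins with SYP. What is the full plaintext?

SYPJGFAJ

From the crib: C(2)−S(18)=-16≡10, so the shift is 10.
Subtract 10 from each ciphertext letter:
C(2): 2−10=-8≡18 → S
I(8): 8−10=-2≡24 → Y
Z(25): 25−10=15 → P
T(19): 19−10=9 → J
Q(16): 16−10=6 → G
P(15): 15−10=5 → F
K(10): 10−10=0 → A
T(19): 19−10=9 → J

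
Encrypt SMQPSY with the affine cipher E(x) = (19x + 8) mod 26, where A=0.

S(18): 19·18+8=350≡12 → M
M(12): 19·12+8=236≡2 → C
Q(16): 19·16+8=312≡0 → A
P(15): 19·15+8=293≡7 → H
S(18): 19·18+8=350≡12 → M
Y(24): 19·24+8=464≡22 → W

MCAHMW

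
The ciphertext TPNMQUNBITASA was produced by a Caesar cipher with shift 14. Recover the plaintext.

FBZYCGZNUFMEM

T(19): 19−14=5 → F
P(15): 15−14=1 → B
N(13): 13−14=-1≡25 → Z
M(12): 12−14=-2≡24 → Y
Q(16): 16−14=2 → C
U(20): 20−14=6 → G
N(13): 13−14=-1≡25 → Z
B(1): 1−14=-13≡13 → N
I(8): 8−14=-6≡20 → U
T(19): 19−14=5 → F
A(0): 0−14=-14≡12 → M
S(18): 18−14=4 → E
A(0): 0−14=-14≡12 → M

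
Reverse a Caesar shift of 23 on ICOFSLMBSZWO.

LFRIVOPEVCZR

I(8): 8−23=-15≡11 → L
C(2): 2−23=-21≡5 → F
O(14): 14−23=-9≡17 → R
F(5): 5−23=-18≡8 → I
S(18): 18−23=-5≡21 → V
L(11): 11−23=-12≡14 → O
M(12): 12−23=-11≡15 → P
B(1): 1−23=-22≡4 → E
S(18): 18−23=-5≡21 → V
Z(25): 25−23=2 → C
W(22): 22−23=-1≡25 → Z
O(14): 14−23=-9≡17 → R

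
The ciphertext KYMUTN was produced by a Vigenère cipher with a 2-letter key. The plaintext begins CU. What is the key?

Subtract each crib letter from the matching ciphertext letter (mod 26):
K(10)−C(2)=8 → I
Y(24)−U(20)=4 → E

IE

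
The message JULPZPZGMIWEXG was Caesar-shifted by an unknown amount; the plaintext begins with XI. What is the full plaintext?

XIZDNDNUAWKSLU

From the crib: J(9)−X(23)=-14≡12, so the shift is 12.
Subtract 12 from each ciphertext letter:
J(9): 9−12=-3≡23 → X
U(20): 20−12=8 → I
L(11): 11−12=-1≡25 → Z
P(15): 15−12=3 → D
Z(25): 25−12=13 → N
P(15): 15−12=3 → D
Z(25): 25−12=13 → N
G(6): 6−12=-6≡20 → U
M(12): 12−12=0 → A
I(8): 8−12=-4≡22 → W
W(22): 22−12=10 → K
E(4): 4−12=-8≡18 → S
X(23): 23−12=11 → L
G(6): 6−12=-6≡20 → U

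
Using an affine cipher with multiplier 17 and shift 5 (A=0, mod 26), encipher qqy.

q(16): 17·16+5=277≡17 → r
q(16): 17·16+5=277≡17 → r
y(24): 17·24+5=413≡23 → x

rrx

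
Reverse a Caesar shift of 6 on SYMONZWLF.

MSGIHTQFZ

S(18): 18−6=12 → M
Y(24): 24−6=18 → S
M(12): 12−6=6 → G
O(14): 14−6=8 → I
N(13): 13−6=7 → H
Z(25): 25−6=19 → T
W(22): 22−6=16 → Q
L(11): 11−6=5 → F
F(5): 5−6=-1≡25 → Z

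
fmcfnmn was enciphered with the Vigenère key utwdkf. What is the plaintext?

Repeat the key across the ciphertext: utwdkfu
f(5)−u(20): -15≡11 → l
m(12)−t(19): -7≡19 → t
c(2)−w(22): -20≡6 → g
f(5)−d(3): 2 → c
n(13)−k(10): 3 → d
m(12)−f(5): 7 → h
n(13)−u(20): -7≡19 → t

ltgcdht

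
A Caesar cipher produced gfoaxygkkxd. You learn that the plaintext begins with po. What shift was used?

17

From the crib: g(6)−p(15)=-9≡17, so the shift is 17.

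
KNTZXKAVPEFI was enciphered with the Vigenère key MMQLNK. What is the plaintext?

Repeat the key across the ciphertext: MMQLNKMMQLNK
K(10)−M(12): -2≡24 → Y
N(13)−M(12): 1 → B
T(19)−Q(16): 3 → D
Z(25)−L(11): 14 → O
X(23)−N(13): 10 → K
K(10)−K(10): 0 → A
A(0)−M(12): -12≡14 → O
V(21)−M(12): 9 → J
P(15)−Q(16): -1≡25 → Z
E(4)−L(11): -7≡19 → T
F(5)−N(13): -8≡18 → S
I(8)−K(10): -2≡24 → Y

YBDOKAOJZTSY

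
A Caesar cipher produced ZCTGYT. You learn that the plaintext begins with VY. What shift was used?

From the crib: Z(25)−V(21)=4, so the shift is 4.

4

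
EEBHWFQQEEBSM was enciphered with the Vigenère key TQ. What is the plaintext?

LOIRDPXALOICT

Repeat the key across the ciphertext: TQTQTQTQTQTQT
E(4)−T(19): -15≡11 → L
E(4)−Q(16): -12≡14 → O
B(1)−T(19): -18≡8 → I
H(7)−Q(16): -9≡17 → R
W(22)−T(19): 3 → D
F(5)−Q(16): -11≡15 → P
Q(16)−T(19): -3≡23 → X
Q(16)−Q(16): 0 → A
E(4)−T(19): -15≡11 → L
E(4)−Q(16): -12≡14 → O
B(1)−T(19): -18≡8 → I
S(18)−Q(16): 2 → C
M(12)−T(19): -7≡19 → T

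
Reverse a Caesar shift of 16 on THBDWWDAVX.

T(19): 19−16=3 → D
H(7): 7−16=-9≡17 → R
B(1): 1−16=-15≡11 → L
D(3): 3−16=-13≡13 → N
W(22): 22−16=6 → G
W(22): 22−16=6 → G
D(3): 3−16=-13≡13 → N
A(0): 0−16=-16≡10 → K
V(21): 21−16=5 → F
X(23): 23−16=7 → H

DRLNGGNKFH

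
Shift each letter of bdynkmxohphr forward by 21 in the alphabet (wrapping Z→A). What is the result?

b(1): 1+21=22 → w
d(3): 3+21=24 → y
y(24): 24+21=45≡19 → t
n(13): 13+21=34≡8 → i
k(10): 10+21=31≡5 → f
m(12): 12+21=33≡7 → h
x(23): 23+21=44≡18 → s
o(14): 14+21=35≡9 → j
h(7): 7+21=28≡2 → c
p(15): 15+21=36≡10 → k
h(7): 7+21=28≡2 → c
r(17): 17+21=38≡12 → m

wytifhsjckcm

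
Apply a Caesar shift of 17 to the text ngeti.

exvkz

n(13): 13+17=30≡4 → e
g(6): 6+17=23 → x
e(4): 4+17=21 → v
t(19): 19+17=36≡10 → k
i(8): 8+17=25 → z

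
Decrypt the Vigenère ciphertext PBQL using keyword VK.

Repeat the key across the ciphertext: VKVK
P(15)−V(21): -6≡20 → U
B(1)−K(10): -9≡17 → R
Q(16)−V(21): -5≡21 → V
L(11)−K(10): 1 → B

URVB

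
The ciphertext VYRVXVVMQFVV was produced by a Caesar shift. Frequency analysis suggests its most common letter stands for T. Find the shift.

The most frequent ciphertext letter is V (appears 6 times).
V is position 21; T is position 19.
Shift = 2.

2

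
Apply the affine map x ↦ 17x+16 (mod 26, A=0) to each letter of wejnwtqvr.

w(22): 17·22+16=390≡0 → a
e(4): 17·4+16=84≡6 → g
j(9): 17·9+16=169≡13 → n
n(13): 17·13+16=237≡3 → d
w(22): 17·22+16=390≡0 → a
t(19): 17·19+16=339≡1 → b
q(16): 17·16+16=288≡2 → c
v(21): 17·21+16=373≡9 → j
r(17): 17·17+16=305≡19 → t

agndabcjt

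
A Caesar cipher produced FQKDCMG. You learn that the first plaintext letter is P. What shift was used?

From the crib: F(5)−P(15)=-10≡16, so the shift is 16.

16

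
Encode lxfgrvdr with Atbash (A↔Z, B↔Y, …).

l(11) → o(14)
x(23) → c(2)
f(5) → u(20)
g(6) → t(19)
r(17) → i(8)
v(21) → e(4)
d(3) → w(22)
r(17) → i(8)

ocutiewi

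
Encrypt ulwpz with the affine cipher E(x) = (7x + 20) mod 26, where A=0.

u(20): 7·20+20=160≡4 → e
l(11): 7·11+20=97≡19 → t
w(22): 7·22+20=174≡18 → s
p(15): 7·15+20=125≡21 → v
z(25): 7·25+20=195≡13 → n

etsvn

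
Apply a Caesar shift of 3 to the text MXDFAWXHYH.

PAGIDZAKBK

M(12): 12+3=15 → P
X(23): 23+3=26≡0 → A
D(3): 3+3=6 → G
F(5): 5+3=8 → I
A(0): 0+3=3 → D
W(22): 22+3=25 → Z
X(23): 23+3=26≡0 → A
H(7): 7+3=10 → K
Y(24): 24+3=27≡1 → B
H(7): 7+3=10 → K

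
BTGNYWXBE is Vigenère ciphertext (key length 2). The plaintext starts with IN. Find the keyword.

TG

Subtract each crib letter from the matching ciphertext letter (mod 26):
B(1)−I(8)=-7≡19 → T
T(19)−N(13)=6 → G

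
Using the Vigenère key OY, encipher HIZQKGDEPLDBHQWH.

Repeat the key across the message: OYOYOYOYOYOYOYOY
H(7)+O(14): 21 → V
I(8)+Y(24): 32≡6 → G
Z(25)+O(14): 39≡13 → N
Q(16)+Y(24): 40≡14 → O
K(10)+O(14): 24 → Y
G(6)+Y(24): 30≡4 → E
D(3)+O(14): 17 → R
E(4)+Y(24): 28≡2 → C
P(15)+O(14): 29≡3 → D
L(11)+Y(24): 35≡9 → J
D(3)+O(14): 17 → R
B(1)+Y(24): 25 → Z
H(7)+O(14): 21 → V
Q(16)+Y(24): 40≡14 → O
W(22)+O(14): 36≡10 → K
H(7)+Y(24): 31≡5 → F

VGNOYERCDJRZVOKF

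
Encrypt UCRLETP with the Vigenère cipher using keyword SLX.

Repeat the key across the message: SLXSLXS
U(20)+S(18): 38≡12 → M
C(2)+L(11): 13 → N
R(17)+X(23): 40≡14 → O
L(11)+S(18): 29≡3 → D
E(4)+L(11): 15 → P
T(19)+X(23): 42≡16 → Q
P(15)+S(18): 33≡7 → H

MNODPQH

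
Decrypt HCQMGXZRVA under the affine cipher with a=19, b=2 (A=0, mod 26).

The inverse of 19 mod 26 is 11, since 19·11=209≡1. Apply D(y)=11·(y−2) mod 26:
H(7): 11·(7−2)=55≡3 → D
C(2): 11·(2−2)=0 → A
Q(16): 11·(16−2)=154≡24 → Y
M(12): 11·(12−2)=110≡6 → G
G(6): 11·(6−2)=44≡18 → S
X(23): 11·(23−2)=231≡23 → X
Z(25): 11·(25−2)=253≡19 → T
R(17): 11·(17−2)=165≡9 → J
V(21): 11·(21−2)=209≡1 → B
A(0): 11·(0−2)=-22≡4 → E

DAYGSXTJBE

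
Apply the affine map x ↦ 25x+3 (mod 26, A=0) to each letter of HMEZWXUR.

WRZEHGJM

H(7): 25·7+3=178≡22 → W
M(12): 25·12+3=303≡17 → R
E(4): 25·4+3=103≡25 → Z
Z(25): 25·25+3=628≡4 → E
W(22): 25·22+3=553≡7 → H
X(23): 25·23+3=578≡6 → G
U(20): 25·20+3=503≡9 → J
R(17): 25·17+3=428≡12 → M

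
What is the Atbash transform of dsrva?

d(3) → w(22)
s(18) → h(7)
r(17) → i(8)
v(21) → e(4)
a(0) → z(25)

whiez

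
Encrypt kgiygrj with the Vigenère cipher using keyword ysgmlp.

iyokrgh

Repeat the key across the message: ysgmlpy
k(10)+y(24): 34≡8 → i
g(6)+s(18): 24 → y
i(8)+g(6): 14 → o
y(24)+m(12): 36≡10 → k
g(6)+l(11): 17 → r
r(17)+p(15): 32≡6 → g
j(9)+y(24): 33≡7 → h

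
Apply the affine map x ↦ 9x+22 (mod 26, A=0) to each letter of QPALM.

KBWRA

Q(16): 9·16+22=166≡10 → K
P(15): 9·15+22=157≡1 → B
A(0): 9·0+22=22 → W
L(11): 9·11+22=121≡17 → R
M(12): 9·12+22=130≡0 → A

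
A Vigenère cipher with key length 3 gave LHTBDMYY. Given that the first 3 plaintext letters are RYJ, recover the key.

UJK

Subtract each crib letter from the matching ciphertext letter (mod 26):
L(11)−R(17)=-6≡20 → U
H(7)−Y(24)=-17≡9 → J
T(19)−J(9)=10 → K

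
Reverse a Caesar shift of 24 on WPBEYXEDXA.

W(22): 22−24=-2≡24 → Y
P(15): 15−24=-9≡17 → R
B(1): 1−24=-23≡3 → D
E(4): 4−24=-20≡6 → G
Y(24): 24−24=0 → A
X(23): 23−24=-1≡25 → Z
E(4): 4−24=-20≡6 → G
D(3): 3−24=-21≡5 → F
X(23): 23−24=-1≡25 → Z
A(0): 0−24=-24≡2 → C

YRDGAZGFZC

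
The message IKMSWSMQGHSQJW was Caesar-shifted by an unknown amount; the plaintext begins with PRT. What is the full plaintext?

PRTZDZTXNOZXQD

From the crib: I(8)−P(15)=-7≡19, so the shift is 19.
Subtract 19 from each ciphertext letter:
I(8): 8−19=-11≡15 → P
K(10): 10−19=-9≡17 → R
M(12): 12−19=-7≡19 → T
S(18): 18−19=-1≡25 → Z
W(22): 22−19=3 → D
S(18): 18−19=-1≡25 → Z
M(12): 12−19=-7≡19 → T
Q(16): 16−19=-3≡23 → X
G(6): 6−19=-13≡13 → N
H(7): 7−19=-12≡14 → O
S(18): 18−19=-1≡25 → Z
Q(16): 16−19=-3≡23 → X
J(9): 9−19=-10≡16 → Q
W(22): 22−19=3 → D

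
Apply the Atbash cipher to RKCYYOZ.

IPXBBLA

R(17) → I(8)
K(10) → P(15)
C(2) → X(23)
Y(24) → B(1)
Y(24) → B(1)
O(14) → L(11)
Z(25) → A(0)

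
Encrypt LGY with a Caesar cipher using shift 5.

L(11): 11+5=16 → Q
G(6): 6+5=11 → L
Y(24): 24+5=29≡3 → D

QLD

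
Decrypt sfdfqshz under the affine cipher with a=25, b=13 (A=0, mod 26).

vikixvgo

The inverse of 25 mod 26 is 25, since 25·25=625≡1. Apply D(y)=25·(y−13) mod 26:
s(18): 25·(18−13)=125≡21 → v
f(5): 25·(5−13)=-200≡8 → i
d(3): 25·(3−13)=-250≡10 → k
f(5): 25·(5−13)=-200≡8 → i
q(16): 25·(16−13)=75≡23 → x
s(18): 25·(18−13)=125≡21 → v
h(7): 25·(7−13)=-150≡6 → g
z(25): 25·(25−13)=300≡14 → o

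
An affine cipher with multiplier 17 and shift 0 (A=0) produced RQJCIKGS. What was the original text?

BEZUCWIY

The inverse of 17 mod 26 is 23, since 17·23=391≡1. Apply D(y)=23·(y−0) mod 26:
R(17): 23·(17−0)=391≡1 → B
Q(16): 23·(16−0)=368≡4 → E
J(9): 23·(9−0)=207≡25 → Z
C(2): 23·(2−0)=46≡20 → U
I(8): 23·(8−0)=184≡2 → C
K(10): 23·(10−0)=230≡22 → W
G(6): 23·(6−0)=138≡8 → I
S(18): 23·(18−0)=414≡24 → Y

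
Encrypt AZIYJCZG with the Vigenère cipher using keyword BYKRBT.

BXSPKVAE

Repeat the key across the message: BYKRBTBY
A(0)+B(1): 1 → B
Z(25)+Y(24): 49≡23 → X
I(8)+K(10): 18 → S
Y(24)+R(17): 41≡15 → P
J(9)+B(1): 10 → K
C(2)+T(19): 21 → V
Z(25)+B(1): 26≡0 → A
G(6)+Y(24): 30≡4 → E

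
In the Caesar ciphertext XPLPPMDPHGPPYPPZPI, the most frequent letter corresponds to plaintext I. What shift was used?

The most frequent ciphertext letter is P (appears 9 times).
P is position 15; I is position 8.
Shift = 7.

7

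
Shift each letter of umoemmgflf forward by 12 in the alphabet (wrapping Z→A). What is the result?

gyaqyysrxr

u(20): 20+12=32≡6 → g
m(12): 12+12=24 → y
o(14): 14+12=26≡0 → a
e(4): 4+12=16 → q
m(12): 12+12=24 → y
m(12): 12+12=24 → y
g(6): 6+12=18 → s
f(5): 5+12=17 → r
l(11): 11+12=23 → x
f(5): 5+12=17 → r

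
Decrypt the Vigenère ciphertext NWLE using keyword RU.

WCUK

Repeat the key across the ciphertext: RURU
N(13)−R(17): -4≡22 → W
W(22)−U(20): 2 → C
L(11)−R(17): -6≡20 → U
E(4)−U(20): -16≡10 → K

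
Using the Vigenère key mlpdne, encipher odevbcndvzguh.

Repeat the key across the message: mlpdnemlpdnem
o(14)+m(12): 26≡0 → a
d(3)+l(11): 14 → o
e(4)+p(15): 19 → t
v(21)+d(3): 24 → y
b(1)+n(13): 14 → o
c(2)+e(4): 6 → g
n(13)+m(12): 25 → z
d(3)+l(11): 14 → o
v(21)+p(15): 36≡10 → k
z(25)+d(3): 28≡2 → c
g(6)+n(13): 19 → t
u(20)+e(4): 24 → y
h(7)+m(12): 19 → t

aotyogzokctyt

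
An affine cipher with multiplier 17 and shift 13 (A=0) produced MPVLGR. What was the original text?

DUCGVO

The inverse of 17 mod 26 is 23, since 17·23=391≡1. Apply D(y)=23·(y−13) mod 26:
M(12): 23·(12−13)=-23≡3 → D
P(15): 23·(15−13)=46≡20 → U
V(21): 23·(21−13)=184≡2 → C
L(11): 23·(11−13)=-46≡6 → G
G(6): 23·(6−13)=-161≡21 → V
R(17): 23·(17−13)=92≡14 → O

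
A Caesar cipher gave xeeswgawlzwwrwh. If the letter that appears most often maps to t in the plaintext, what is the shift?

The most frequent ciphertext letter is w (appears 5 times).
w is position 22; t is position 19.
Shift = 3.

3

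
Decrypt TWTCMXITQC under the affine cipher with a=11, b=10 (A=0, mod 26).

The inverse of 11 mod 26 is 19, since 11·19=209≡1. Apply D(y)=19·(y−10) mod 26:
T(19): 19·(19−10)=171≡15 → P
W(22): 19·(22−10)=228≡20 → U
T(19): 19·(19−10)=171≡15 → P
C(2): 19·(2−10)=-152≡4 → E
M(12): 19·(12−10)=38≡12 → M
X(23): 19·(23−10)=247≡13 → N
I(8): 19·(8−10)=-38≡14 → O
T(19): 19·(19−10)=171≡15 → P
Q(16): 19·(16−10)=114≡10 → K
C(2): 19·(2−10)=-152≡4 → E

PUPEMNOPKE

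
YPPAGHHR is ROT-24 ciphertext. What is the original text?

ARRCIJJT

Y(24): 24−24=0 → A
P(15): 15−24=-9≡17 → R
P(15): 15−24=-9≡17 → R
A(0): 0−24=-24≡2 → C
G(6): 6−24=-18≡8 → I
H(7): 7−24=-17≡9 → J
H(7): 7−24=-17≡9 → J
R(17): 17−24=-7≡19 → T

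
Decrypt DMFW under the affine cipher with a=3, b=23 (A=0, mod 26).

The inverse of 3 mod 26 is 9, since 3·9=27≡1. Apply D(y)=9·(y−23) mod 26:
D(3): 9·(3−23)=-180≡2 → C
M(12): 9·(12−23)=-99≡5 → F
F(5): 9·(5−23)=-162≡20 → U
W(22): 9·(22−23)=-9≡17 → R

CFUR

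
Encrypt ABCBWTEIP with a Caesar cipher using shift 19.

A(0): 0+19=19 → T
B(1): 1+19=20 → U
C(2): 2+19=21 → V
B(1): 1+19=20 → U
W(22): 22+19=41≡15 → P
T(19): 19+19=38≡12 → M
E(4): 4+19=23 → X
I(8): 8+19=27≡1 → B
P(15): 15+19=34≡8 → I

TUVUPMXBI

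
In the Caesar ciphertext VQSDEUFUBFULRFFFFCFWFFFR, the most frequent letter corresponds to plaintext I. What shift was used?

23

The most frequent ciphertext letter is F (appears 10 times).
F is position 5; I is position 8.
Shift = -3≡23.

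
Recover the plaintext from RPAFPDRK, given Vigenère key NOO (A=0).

EBMSBPEW

Repeat the key across the ciphertext: NOONOONO
R(17)−N(13): 4 → E
P(15)−O(14): 1 → B
A(0)−O(14): -14≡12 → M
F(5)−N(13): -8≡18 → S
P(15)−O(14): 1 → B
D(3)−O(14): -11≡15 → P
R(17)−N(13): 4 → E
K(10)−O(14): -4≡22 → W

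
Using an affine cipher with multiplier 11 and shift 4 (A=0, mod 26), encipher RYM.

JIG

R(17): 11·17+4=191≡9 → J
Y(24): 11·24+4=268≡8 → I
M(12): 11·12+4=136≡6 → G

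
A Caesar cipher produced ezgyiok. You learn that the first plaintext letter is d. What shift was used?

1

From the crib: e(4)−d(3)=1, so the shift is 1.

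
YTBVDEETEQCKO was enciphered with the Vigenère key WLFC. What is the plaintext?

CIWTHTZRIFXIS

Repeat the key across the ciphertext: WLFCWLFCWLFCW
Y(24)−W(22): 2 → C
T(19)−L(11): 8 → I
B(1)−F(5): -4≡22 → W
V(21)−C(2): 19 → T
D(3)−W(22): -19≡7 → H
E(4)−L(11): -7≡19 → T
E(4)−F(5): -1≡25 → Z
T(19)−C(2): 17 → R
E(4)−W(22): -18≡8 → I
Q(16)−L(11): 5 → F
C(2)−F(5): -3≡23 → X
K(10)−C(2): 8 → I
O(14)−W(22): -8≡18 → S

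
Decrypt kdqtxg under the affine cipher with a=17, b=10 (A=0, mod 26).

The inverse of 17 mod 26 is 23, since 17·23=391≡1. Apply D(y)=23·(y−10) mod 26:
k(10): 23·(10−10)=0 → a
d(3): 23·(3−10)=-161≡21 → v
q(16): 23·(16−10)=138≡8 → i
t(19): 23·(19−10)=207≡25 → z
x(23): 23·(23−10)=299≡13 → n
g(6): 23·(6−10)=-92≡12 → m

aviznm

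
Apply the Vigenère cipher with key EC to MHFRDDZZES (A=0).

QJJTHFDBIU

Repeat the key across the message: ECECECECEC
M(12)+E(4): 16 → Q
H(7)+C(2): 9 → J
F(5)+E(4): 9 → J
R(17)+C(2): 19 → T
D(3)+E(4): 7 → H
D(3)+C(2): 5 → F
Z(25)+E(4): 29≡3 → D
Z(25)+C(2): 27≡1 → B
E(4)+E(4): 8 → I
S(18)+C(2): 20 → U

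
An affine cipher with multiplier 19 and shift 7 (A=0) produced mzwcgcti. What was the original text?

dqjxpxcl

The inverse of 19 mod 26 is 11, since 19·11=209≡1. Apply D(y)=11·(y−7) mod 26:
m(12): 11·(12−7)=55≡3 → d
z(25): 11·(25−7)=198≡16 → q
w(22): 11·(22−7)=165≡9 → j
c(2): 11·(2−7)=-55≡23 → x
g(6): 11·(6−7)=-11≡15 → p
c(2): 11·(2−7)=-55≡23 → x
t(19): 11·(19−7)=132≡2 → c
i(8): 11·(8−7)=11 → l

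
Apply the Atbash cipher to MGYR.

NTBI

M(12) → N(13)
G(6) → T(19)
Y(24) → B(1)
R(17) → I(8)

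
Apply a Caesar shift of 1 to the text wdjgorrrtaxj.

xekhpsssubyk

w(22): 22+1=23 → x
d(3): 3+1=4 → e
j(9): 9+1=10 → k
g(6): 6+1=7 → h
o(14): 14+1=15 → p
r(17): 17+1=18 → s
r(17): 17+1=18 → s
r(17): 17+1=18 → s
t(19): 19+1=20 → u
a(0): 0+1=1 → b
x(23): 23+1=24 → y
j(9): 9+1=10 → k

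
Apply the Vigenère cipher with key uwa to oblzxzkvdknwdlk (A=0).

Repeat the key across the message: uwauwauwauwauwa
o(14)+u(20): 34≡8 → i
b(1)+w(22): 23 → x
l(11)+a(0): 11 → l
z(25)+u(20): 45≡19 → t
x(23)+w(22): 45≡19 → t
z(25)+a(0): 25 → z
k(10)+u(20): 30≡4 → e
v(21)+w(22): 43≡17 → r
d(3)+a(0): 3 → d
k(10)+u(20): 30≡4 → e
n(13)+w(22): 35≡9 → j
w(22)+a(0): 22 → w
d(3)+u(20): 23 → x
l(11)+w(22): 33≡7 → h
k(10)+a(0): 10 → k

ixlttzerdejwxhk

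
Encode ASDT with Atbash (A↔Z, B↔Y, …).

ZHWG

A(0) → Z(25)
S(18) → H(7)
D(3) → W(22)
T(19) → G(6)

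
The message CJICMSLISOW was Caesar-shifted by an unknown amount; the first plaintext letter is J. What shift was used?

19

From the crib: C(2)−J(9)=-7≡19, so the shift is 19.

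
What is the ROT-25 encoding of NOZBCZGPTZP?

N(13): 13+25=38≡12 → M
O(14): 14+25=39≡13 → N
Z(25): 25+25=50≡24 → Y
B(1): 1+25=26≡0 → A
C(2): 2+25=27≡1 → B
Z(25): 25+25=50≡24 → Y
G(6): 6+25=31≡5 → F
P(15): 15+25=40≡14 → O
T(19): 19+25=44≡18 → S
Z(25): 25+25=50≡24 → Y
P(15): 15+25=40≡14 → O

MNYABYFOSYO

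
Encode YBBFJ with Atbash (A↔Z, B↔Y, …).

BYYUQ

Y(24) → B(1)
B(1) → Y(24)
B(1) → Y(24)
F(5) → U(20)
J(9) → Q(16)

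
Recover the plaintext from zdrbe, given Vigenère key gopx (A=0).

tpcey

Repeat the key across the ciphertext: gopxg
z(25)−g(6): 19 → t
d(3)−o(14): -11≡15 → p
r(17)−p(15): 2 → c
b(1)−x(23): -22≡4 → e
e(4)−g(6): -2≡24 → y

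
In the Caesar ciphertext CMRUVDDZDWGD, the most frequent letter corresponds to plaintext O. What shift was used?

The most frequent ciphertext letter is D (appears 4 times).
D is position 3; O is position 14.
Shift = -11≡15.

15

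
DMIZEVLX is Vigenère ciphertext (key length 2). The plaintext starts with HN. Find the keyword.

WZ

Subtract each crib letter from the matching ciphertext letter (mod 26):
D(3)−H(7)=-4≡22 → W
M(12)−N(13)=-1≡25 → Z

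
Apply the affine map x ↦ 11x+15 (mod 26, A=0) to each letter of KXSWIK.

VIFXZV

K(10): 11·10+15=125≡21 → V
X(23): 11·23+15=268≡8 → I
S(18): 11·18+15=213≡5 → F
W(22): 11·22+15=257≡23 → X
I(8): 11·8+15=103≡25 → Z
K(10): 11·10+15=125≡21 → V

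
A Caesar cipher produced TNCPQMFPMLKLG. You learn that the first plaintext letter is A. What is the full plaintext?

From the crib: T(19)−A(0)=19, so the shift is 19.
Subtract 19 from each ciphertext letter:
T(19): 19−19=0 → A
N(13): 13−19=-6≡20 → U
C(2): 2−19=-17≡9 → J
P(15): 15−19=-4≡22 → W
Q(16): 16−19=-3≡23 → X
M(12): 12−19=-7≡19 → T
F(5): 5−19=-14≡12 → M
P(15): 15−19=-4≡22 → W
M(12): 12−19=-7≡19 → T
L(11): 11−19=-8≡18 → S
K(10): 10−19=-9≡17 → R
L(11): 11−19=-8≡18 → S
G(6): 6−19=-13≡13 → N

AUJWXTMWTSRSN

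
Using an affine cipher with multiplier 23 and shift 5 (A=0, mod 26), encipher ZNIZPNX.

Z(25): 23·25+5=580≡8 → I
N(13): 23·13+5=304≡18 → S
I(8): 23·8+5=189≡7 → H
Z(25): 23·25+5=580≡8 → I
P(15): 23·15+5=350≡12 → M
N(13): 23·13+5=304≡18 → S
X(23): 23·23+5=534≡14 → O

ISHIMSO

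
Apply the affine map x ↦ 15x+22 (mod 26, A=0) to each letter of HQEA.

XCEW

H(7): 15·7+22=127≡23 → X
Q(16): 15·16+22=262≡2 → C
E(4): 15·4+22=82≡4 → E
A(0): 15·0+22=22 → W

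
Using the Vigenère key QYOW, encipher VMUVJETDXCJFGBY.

LKIRZCHZNAXBWZM

Repeat the key across the message: QYOWQYOWQYOWQYO
V(21)+Q(16): 37≡11 → L
M(12)+Y(24): 36≡10 → K
U(20)+O(14): 34≡8 → I
V(21)+W(22): 43≡17 → R
J(9)+Q(16): 25 → Z
E(4)+Y(24): 28≡2 → C
T(19)+O(14): 33≡7 → H
D(3)+W(22): 25 → Z
X(23)+Q(16): 39≡13 → N
C(2)+Y(24): 26≡0 → A
J(9)+O(14): 23 → X
F(5)+W(22): 27≡1 → B
G(6)+Q(16): 22 → W
B(1)+Y(24): 25 → Z
Y(24)+O(14): 38≡12 → M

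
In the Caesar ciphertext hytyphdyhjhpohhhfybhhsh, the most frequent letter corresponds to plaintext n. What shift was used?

The most frequent ciphertext letter is h (appears 10 times).
h is position 7; n is position 13.
Shift = -6≡20.

20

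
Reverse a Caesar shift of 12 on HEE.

VSS

H(7): 7−12=-5≡21 → V
E(4): 4−12=-8≡18 → S
E(4): 4−12=-8≡18 → S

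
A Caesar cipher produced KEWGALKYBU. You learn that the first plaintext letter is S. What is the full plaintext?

SMEOITSGJC

From the crib: K(10)−S(18)=-8≡18, so the shift is 18.
Subtract 18 from each ciphertext letter:
K(10): 10−18=-8≡18 → S
E(4): 4−18=-14≡12 → M
W(22): 22−18=4 → E
G(6): 6−18=-12≡14 → O
A(0): 0−18=-18≡8 → I
L(11): 11−18=-7≡19 → T
K(10): 10−18=-8≡18 → S
Y(24): 24−18=6 → G
B(1): 1−18=-17≡9 → J
U(20): 20−18=2 → C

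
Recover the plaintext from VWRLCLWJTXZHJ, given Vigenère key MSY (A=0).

Repeat the key across the ciphertext: MSYMSYMSYMSYM
V(21)−M(12): 9 → J
W(22)−S(18): 4 → E
R(17)−Y(24): -7≡19 → T
L(11)−M(12): -1≡25 → Z
C(2)−S(18): -16≡10 → K
L(11)−Y(24): -13≡13 → N
W(22)−M(12): 10 → K
J(9)−S(18): -9≡17 → R
T(19)−Y(24): -5≡21 → V
X(23)−M(12): 11 → L
Z(25)−S(18): 7 → H
H(7)−Y(24): -17≡9 → J
J(9)−M(12): -3≡23 → X

JETZKNKRVLHJX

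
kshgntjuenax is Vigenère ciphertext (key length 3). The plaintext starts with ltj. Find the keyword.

Subtract each crib letter from the matching ciphertext letter (mod 26):
k(10)−l(11)=-1≡25 → z
s(18)−t(19)=-1≡25 → z
h(7)−j(9)=-2≡24 → y

zzy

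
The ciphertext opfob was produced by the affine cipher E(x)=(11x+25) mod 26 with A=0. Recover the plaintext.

zskzm

The inverse of 11 mod 26 is 19, since 11·19=209≡1. Apply D(y)=19·(y−25) mod 26:
o(14): 19·(14−25)=-209≡25 → z
p(15): 19·(15−25)=-190≡18 → s
f(5): 19·(5−25)=-380≡10 → k
o(14): 19·(14−25)=-209≡25 → z
b(1): 19·(1−25)=-456≡12 → m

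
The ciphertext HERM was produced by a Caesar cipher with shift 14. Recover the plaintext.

TQDY

H(7): 7−14=-7≡19 → T
E(4): 4−14=-10≡16 → Q
R(17): 17−14=3 → D
M(12): 12−14=-2≡24 → Y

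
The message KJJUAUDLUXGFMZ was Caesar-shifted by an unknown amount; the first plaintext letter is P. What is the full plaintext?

POOZFZIQZCLKRE

From the crib: K(10)−P(15)=-5≡21, so the shift is 21.
Subtract 21 from each ciphertext letter:
K(10): 10−21=-11≡15 → P
J(9): 9−21=-12≡14 → O
J(9): 9−21=-12≡14 → O
U(20): 20−21=-1≡25 → Z
A(0): 0−21=-21≡5 → F
U(20): 20−21=-1≡25 → Z
D(3): 3−21=-18≡8 → I
L(11): 11−21=-10≡16 → Q
U(20): 20−21=-1≡25 → Z
X(23): 23−21=2 → C
G(6): 6−21=-15≡11 → L
F(5): 5−21=-16≡10 → K
M(12): 12−21=-9≡17 → R
Z(25): 25−21=4 → E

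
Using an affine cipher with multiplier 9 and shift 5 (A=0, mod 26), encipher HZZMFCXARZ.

H(7): 9·7+5=68≡16 → Q
Z(25): 9·25+5=230≡22 → W
Z(25): 9·25+5=230≡22 → W
M(12): 9·12+5=113≡9 → J
F(5): 9·5+5=50≡24 → Y
C(2): 9·2+5=23 → X
X(23): 9·23+5=212≡4 → E
A(0): 9·0+5=5 → F
R(17): 9·17+5=158≡2 → C
Z(25): 9·25+5=230≡22 → W

QWWJYXEFCW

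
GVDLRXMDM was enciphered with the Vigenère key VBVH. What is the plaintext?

LUIEWWRWR

Repeat the key across the ciphertext: VBVHVBVHV
G(6)−V(21): -15≡11 → L
V(21)−B(1): 20 → U
D(3)−V(21): -18≡8 → I
L(11)−H(7): 4 → E
R(17)−V(21): -4≡22 → W
X(23)−B(1): 22 → W
M(12)−V(21): -9≡17 → R
D(3)−H(7): -4≡22 → W
M(12)−V(21): -9≡17 → R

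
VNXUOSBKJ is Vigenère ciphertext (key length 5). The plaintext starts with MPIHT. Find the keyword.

JYPNV

Subtract each crib letter from the matching ciphertext letter (mod 26):
V(21)−M(12)=9 → J
N(13)−P(15)=-2≡24 → Y
X(23)−I(8)=15 → P
U(20)−H(7)=13 → N
O(14)−T(19)=-5≡21 → V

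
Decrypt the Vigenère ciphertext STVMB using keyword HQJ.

LDMFL

Repeat the key across the ciphertext: HQJHQ
S(18)−H(7): 11 → L
T(19)−Q(16): 3 → D
V(21)−J(9): 12 → M
M(12)−H(7): 5 → F
B(1)−Q(16): -15≡11 → L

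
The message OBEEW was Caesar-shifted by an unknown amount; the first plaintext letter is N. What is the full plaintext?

From the crib: O(14)−N(13)=1, so the shift is 1.
Subtract 1 from each ciphertext letter:
O(14): 14−1=13 → N
B(1): 1−1=0 → A
E(4): 4−1=3 → D
E(4): 4−1=3 → D
W(22): 22−1=21 → V

NADDV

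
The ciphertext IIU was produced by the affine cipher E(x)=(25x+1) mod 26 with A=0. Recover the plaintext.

The inverse of 25 mod 26 is 25, since 25·25=625≡1. Apply D(y)=25·(y−1) mod 26:
I(8): 25·(8−1)=175≡19 → T
I(8): 25·(8−1)=175≡19 → T
U(20): 25·(20−1)=475≡7 → H

TTH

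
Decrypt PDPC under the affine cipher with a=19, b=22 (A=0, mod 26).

BZBO

The inverse of 19 mod 26 is 11, since 19·11=209≡1. Apply D(y)=11·(y−22) mod 26:
P(15): 11·(15−22)=-77≡1 → B
D(3): 11·(3−22)=-209≡25 → Z
P(15): 11·(15−22)=-77≡1 → B
C(2): 11·(2−22)=-220≡14 → O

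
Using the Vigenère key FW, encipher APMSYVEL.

Repeat the key across the message: FWFWFWFW
A(0)+F(5): 5 → F
P(15)+W(22): 37≡11 → L
M(12)+F(5): 17 → R
S(18)+W(22): 40≡14 → O
Y(24)+F(5): 29≡3 → D
V(21)+W(22): 43≡17 → R
E(4)+F(5): 9 → J
L(11)+W(22): 33≡7 → H

FLRODRJH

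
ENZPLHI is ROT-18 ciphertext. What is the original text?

E(4): 4−18=-14≡12 → M
N(13): 13−18=-5≡21 → V
Z(25): 25−18=7 → H
P(15): 15−18=-3≡23 → X
L(11): 11−18=-7≡19 → T
H(7): 7−18=-11≡15 → P
I(8): 8−18=-10≡16 → Q

MVHXTPQ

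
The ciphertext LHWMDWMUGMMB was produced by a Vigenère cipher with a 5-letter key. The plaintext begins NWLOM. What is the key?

YLLYR

Subtract each crib letter from the matching ciphertext letter (mod 26):
L(11)−N(13)=-2≡24 → Y
H(7)−W(22)=-15≡11 → L
W(22)−L(11)=11 → L
M(12)−O(14)=-2≡24 → Y
D(3)−M(12)=-9≡17 → R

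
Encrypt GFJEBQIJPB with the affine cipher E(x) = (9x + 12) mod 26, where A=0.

OFPWVAGPRV

G(6): 9·6+12=66≡14 → O
F(5): 9·5+12=57≡5 → F
J(9): 9·9+12=93≡15 → P
E(4): 9·4+12=48≡22 → W
B(1): 9·1+12=21 → V
Q(16): 9·16+12=156≡0 → A
I(8): 9·8+12=84≡6 → G
J(9): 9·9+12=93≡15 → P
P(15): 9·15+12=147≡17 → R
B(1): 9·1+12=21 → V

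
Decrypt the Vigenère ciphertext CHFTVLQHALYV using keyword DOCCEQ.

ZTDRRVNTYJUF

Repeat the key across the ciphertext: DOCCEQDOCCEQ
C(2)−D(3): -1≡25 → Z
H(7)−O(14): -7≡19 → T
F(5)−C(2): 3 → D
T(19)−C(2): 17 → R
V(21)−E(4): 17 → R
L(11)−Q(16): -5≡21 → V
Q(16)−D(3): 13 → N
H(7)−O(14): -7≡19 → T
A(0)−C(2): -2≡24 → Y
L(11)−C(2): 9 → J
Y(24)−E(4): 20 → U
V(21)−Q(16): 5 → F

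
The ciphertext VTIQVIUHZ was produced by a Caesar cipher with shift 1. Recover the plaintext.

V(21): 21−1=20 → U
T(19): 19−1=18 → S
I(8): 8−1=7 → H
Q(16): 16−1=15 → P
V(21): 21−1=20 → U
I(8): 8−1=7 → H
U(20): 20−1=19 → T
H(7): 7−1=6 → G
Z(25): 25−1=24 → Y

USHPUHTGY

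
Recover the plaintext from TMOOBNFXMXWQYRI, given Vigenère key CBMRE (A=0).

RLCXXLELVTUPMAE

Repeat the key across the ciphertext: CBMRECBMRECBMRE
T(19)−C(2): 17 → R
M(12)−B(1): 11 → L
O(14)−M(12): 2 → C
O(14)−R(17): -3≡23 → X
B(1)−E(4): -3≡23 → X
N(13)−C(2): 11 → L
F(5)−B(1): 4 → E
X(23)−M(12): 11 → L
M(12)−R(17): -5≡21 → V
X(23)−E(4): 19 → T
W(22)−C(2): 20 → U
Q(16)−B(1): 15 → P
Y(24)−M(12): 12 → M
R(17)−R(17): 0 → A
I(8)−E(4): 4 → E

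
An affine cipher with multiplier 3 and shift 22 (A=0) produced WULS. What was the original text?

AIFQ

The inverse of 3 mod 26 is 9, since 3·9=27≡1. Apply D(y)=9·(y−22) mod 26:
W(22): 9·(22−22)=0 → A
U(20): 9·(20−22)=-18≡8 → I
L(11): 9·(11−22)=-99≡5 → F
S(18): 9·(18−22)=-36≡16 → Q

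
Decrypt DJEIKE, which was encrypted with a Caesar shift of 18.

LRMQSM

D(3): 3−18=-15≡11 → L
J(9): 9−18=-9≡17 → R
E(4): 4−18=-14≡12 → M
I(8): 8−18=-10≡16 → Q
K(10): 10−18=-8≡18 → S
E(4): 4−18=-14≡12 → M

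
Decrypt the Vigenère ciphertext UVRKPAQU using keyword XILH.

XNGDSSFN

Repeat the key across the ciphertext: XILHXILH
U(20)−X(23): -3≡23 → X
V(21)−I(8): 13 → N
R(17)−L(11): 6 → G
K(10)−H(7): 3 → D
P(15)−X(23): -8≡18 → S
A(0)−I(8): -8≡18 → S
Q(16)−L(11): 5 → F
U(20)−H(7): 13 → N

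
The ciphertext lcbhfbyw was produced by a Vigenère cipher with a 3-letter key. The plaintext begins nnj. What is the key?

Subtract each crib letter from the matching ciphertext letter (mod 26):
l(11)−n(13)=-2≡24 → y
c(2)−n(13)=-11≡15 → p
b(1)−j(9)=-8≡18 → s

yps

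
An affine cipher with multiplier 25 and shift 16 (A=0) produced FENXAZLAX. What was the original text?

LMDTQRFQT

The inverse of 25 mod 26 is 25, since 25·25=625≡1. Apply D(y)=25·(y−16) mod 26:
F(5): 25·(5−16)=-275≡11 → L
E(4): 25·(4−16)=-300≡12 → M
N(13): 25·(13−16)=-75≡3 → D
X(23): 25·(23−16)=175≡19 → T
A(0): 25·(0−16)=-400≡16 → Q
Z(25): 25·(25−16)=225≡17 → R
L(11): 25·(11−16)=-125≡5 → F
A(0): 25·(0−16)=-400≡16 → Q
X(23): 25·(23−16)=175≡19 → T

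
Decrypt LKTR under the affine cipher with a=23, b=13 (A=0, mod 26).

The inverse of 23 mod 26 is 17, since 23·17=391≡1. Apply D(y)=17·(y−13) mod 26:
L(11): 17·(11−13)=-34≡18 → S
K(10): 17·(10−13)=-51≡1 → B
T(19): 17·(19−13)=102≡24 → Y
R(17): 17·(17−13)=68≡16 → Q

SBYQ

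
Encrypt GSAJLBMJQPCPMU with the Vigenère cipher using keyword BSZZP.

HKZIACEIPEDHLT

Repeat the key across the message: BSZZPBSZZPBSZZ
G(6)+B(1): 7 → H
S(18)+S(18): 36≡10 → K
A(0)+Z(25): 25 → Z
J(9)+Z(25): 34≡8 → I
L(11)+P(15): 26≡0 → A
B(1)+B(1): 2 → C
M(12)+S(18): 30≡4 → E
J(9)+Z(25): 34≡8 → I
Q(16)+Z(25): 41≡15 → P
P(15)+P(15): 30≡4 → E
C(2)+B(1): 3 → D
P(15)+S(18): 33≡7 → H
M(12)+Z(25): 37≡11 → L
U(20)+Z(25): 45≡19 → T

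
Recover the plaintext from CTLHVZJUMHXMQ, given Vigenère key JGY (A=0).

TNNYPBAOOYROH

Repeat the key across the ciphertext: JGYJGYJGYJGYJ
C(2)−J(9): -7≡19 → T
T(19)−G(6): 13 → N
L(11)−Y(24): -13≡13 → N
H(7)−J(9): -2≡24 → Y
V(21)−G(6): 15 → P
Z(25)−Y(24): 1 → B
J(9)−J(9): 0 → A
U(20)−G(6): 14 → O
M(12)−Y(24): -12≡14 → O
H(7)−J(9): -2≡24 → Y
X(23)−G(6): 17 → R
M(12)−Y(24): -12≡14 → O
Q(16)−J(9): 7 → H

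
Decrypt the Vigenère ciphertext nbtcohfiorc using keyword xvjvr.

qgkhxkkztaf

Repeat the key across the ciphertext: xvjvrxvjvrx
n(13)−x(23): -10≡16 → q
b(1)−v(21): -20≡6 → g
t(19)−j(9): 10 → k
c(2)−v(21): -19≡7 → h
o(14)−r(17): -3≡23 → x
h(7)−x(23): -16≡10 → k
f(5)−v(21): -16≡10 → k
i(8)−j(9): -1≡25 → z
o(14)−v(21): -7≡19 → t
r(17)−r(17): 0 → a
c(2)−x(23): -21≡5 → f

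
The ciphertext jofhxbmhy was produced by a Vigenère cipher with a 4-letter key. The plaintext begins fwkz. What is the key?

Subtract each crib letter from the matching ciphertext letter (mod 26):
j(9)−f(5)=4 → e
o(14)−w(22)=-8≡18 → s
f(5)−k(10)=-5≡21 → v
h(7)−z(25)=-18≡8 → i

esvi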